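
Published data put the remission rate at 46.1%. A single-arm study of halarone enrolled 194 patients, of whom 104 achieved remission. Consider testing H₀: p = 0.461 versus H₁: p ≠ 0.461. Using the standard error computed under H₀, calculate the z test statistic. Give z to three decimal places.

z = 2.098

p̂ = 104/194 ≈ 0.53608.
Under H₀, SE = √(0.461·0.539/194) = √(0.00128082) = 0.03579.
z = (0.53608 − 0.461)/0.03579 = 0.07508/0.03579 = 2.098.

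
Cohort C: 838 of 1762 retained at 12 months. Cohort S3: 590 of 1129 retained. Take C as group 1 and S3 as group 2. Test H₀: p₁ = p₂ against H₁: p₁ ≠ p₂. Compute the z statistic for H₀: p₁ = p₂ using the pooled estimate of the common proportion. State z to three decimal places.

p̂₁ = 838/1762 = 0.47560, p̂₂ = 590/1129 = 0.52259.
Pooled p̂ = (838+590)/(1762+1129) = 1428/2891 = 0.49395.
SE = √(p̂(1−p̂)(1/n₁+1/n₂)) = √(0.49395·0.50605·0.00145328) = √(0.000363266) = 0.01906.
z = (0.47560 − 0.52259)/0.01906 = -0.04699/0.01906 = -2.465.
Two-sided p-value ≈ 2·Φ(−2.465) = 0.0137.

z = -2.465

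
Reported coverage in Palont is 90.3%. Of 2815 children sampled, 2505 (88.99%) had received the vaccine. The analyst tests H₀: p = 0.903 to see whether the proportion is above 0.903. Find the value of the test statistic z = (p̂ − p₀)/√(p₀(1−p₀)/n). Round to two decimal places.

p̂ = 2505/2815 = 0.88988.
Standard error under H₀: √(0.903×0.097/2815) = 0.00558.
z = (0.88988 − 0.903)/0.00558 = -0.01312/0.00558 = -2.35.

z = -2.35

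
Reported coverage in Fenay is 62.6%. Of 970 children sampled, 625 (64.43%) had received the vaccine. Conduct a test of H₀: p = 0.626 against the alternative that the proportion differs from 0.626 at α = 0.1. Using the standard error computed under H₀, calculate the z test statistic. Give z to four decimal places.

p̂ = 625/970 ≈ 0.644330.
Under H₀, SE = √(0.626·0.374/970) = √(0.000241365) = 0.015536.
z = (0.644330 − 0.626)/0.015536 = 0.018330/0.015536 = 1.1798.
Two-sided p-value ≈ 2·Φ(−1.180) = 0.2381; since p > α = 0.1, fail to reject H₀.

z = 1.1798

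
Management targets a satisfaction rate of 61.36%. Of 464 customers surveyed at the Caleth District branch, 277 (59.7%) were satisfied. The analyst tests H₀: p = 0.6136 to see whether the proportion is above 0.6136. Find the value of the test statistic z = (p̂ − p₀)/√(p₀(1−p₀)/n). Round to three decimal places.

p̂ = 277/464 = 0.59698.
Under H₀, SE = √(0.6136·0.3864/464) = √(0.000510981) = 0.02260.
z = (0.59698 − 0.6136)/0.02260 = -0.01662/0.02260 = -0.735.

z = -0.735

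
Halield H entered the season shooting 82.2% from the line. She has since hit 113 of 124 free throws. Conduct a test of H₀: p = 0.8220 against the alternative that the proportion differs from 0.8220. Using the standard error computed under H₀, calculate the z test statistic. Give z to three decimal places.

z = 2.599

p̂ = 113/124 ≈ 0.91129.
Standard error under H₀: √(0.822×0.178/124) = 0.03435.
z = (0.91129 − 0.822)/0.03435 = 0.08929/0.03435 = 2.599.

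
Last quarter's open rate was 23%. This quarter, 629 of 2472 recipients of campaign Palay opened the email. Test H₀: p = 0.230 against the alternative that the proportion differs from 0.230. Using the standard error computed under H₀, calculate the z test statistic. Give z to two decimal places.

p̂ = 629/2472 = 0.25445.
Under H₀, SE = √(0.23·0.77/2472) = √(7.16424e-05) = 0.00846.
z = (0.25445 − 0.23)/0.00846 = 0.02445/0.00846 = 2.89.

z = 2.89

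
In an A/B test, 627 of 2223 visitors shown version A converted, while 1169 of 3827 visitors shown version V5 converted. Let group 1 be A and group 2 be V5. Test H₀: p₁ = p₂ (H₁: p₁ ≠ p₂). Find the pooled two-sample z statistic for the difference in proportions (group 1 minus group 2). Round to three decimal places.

p̂₁ = 627/2223 ≈ 0.282051, p̂₂ = 1169/3827 ≈ 0.305461.
Pooled p̂ = (627+1169)/(2223+3827) = 1796/6050 = 0.296860.
SE = √(p̂(1−p̂)(1/n₁+1/n₂)) = √(0.296860·0.703140·0.000711144) = √(0.00014844) = 0.012184.
z = (0.282051 − 0.305461)/0.012184 = -0.023410/0.012184 = -1.921.
p-value = 2·P(Z > 1.921) ≈ 0.0547.

z = -1.921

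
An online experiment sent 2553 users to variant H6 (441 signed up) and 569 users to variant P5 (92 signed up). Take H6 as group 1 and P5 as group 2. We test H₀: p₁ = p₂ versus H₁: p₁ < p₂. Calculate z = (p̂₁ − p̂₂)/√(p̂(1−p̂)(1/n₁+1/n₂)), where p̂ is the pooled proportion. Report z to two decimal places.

z = 0.63

p̂₁ = 441/2553 = 0.1727, p̂₂ = 92/569 = 0.1617.
Pooled p̂ = (441+92)/(2553+569) = 533/3122 = 0.1707.
SE = √(0.141577 × 0.00214917) = 0.0174.
z = (0.1727 − 0.1617)/0.0174 = 0.0110/0.0174 = 0.63.
p-value = P(Z < 0.634) ≈ 0.7368.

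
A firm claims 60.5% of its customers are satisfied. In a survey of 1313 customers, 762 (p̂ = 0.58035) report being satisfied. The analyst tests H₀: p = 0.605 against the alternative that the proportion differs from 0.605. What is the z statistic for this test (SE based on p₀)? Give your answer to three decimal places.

p̂ = 762/1313 = 0.58035.
Under H₀, SE = √(0.605·0.395/1313) = √(0.000182007) = 0.01349.
z = (0.58035 − 0.605)/0.01349 = -0.02465/0.01349 = -1.827.

z = -1.827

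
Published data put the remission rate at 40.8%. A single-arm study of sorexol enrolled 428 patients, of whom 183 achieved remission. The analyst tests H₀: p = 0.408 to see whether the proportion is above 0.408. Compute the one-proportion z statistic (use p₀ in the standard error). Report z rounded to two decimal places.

p̂ = 183/428 = 0.4276.
SE = √(p₀(1−p₀)/n) = √(0.24154/428) = 0.0238.
z = (0.4276 − 0.408)/0.0238 = 0.0196/0.0238 = 0.82.
p-value = P(Z > 0.824) ≈ 0.2050.

z = 0.82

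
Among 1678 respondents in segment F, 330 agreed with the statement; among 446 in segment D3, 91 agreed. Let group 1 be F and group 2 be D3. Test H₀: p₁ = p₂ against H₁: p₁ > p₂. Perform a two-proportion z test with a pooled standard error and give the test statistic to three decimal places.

z = -0.347

p̂₁ = 330/1678 ≈ 0.19666, p̂₂ = 91/446 ≈ 0.20404.
Pooled p̂ = (330+91)/(1678+446) = 421/2124 = 0.19821.
SE = √(0.158923 × 0.0028381) = 0.02124.
z = (0.19666 − 0.20404)/0.02124 = -0.00738/0.02124 = -0.347.
p-value = P(Z > -0.347) ≈ 0.6358.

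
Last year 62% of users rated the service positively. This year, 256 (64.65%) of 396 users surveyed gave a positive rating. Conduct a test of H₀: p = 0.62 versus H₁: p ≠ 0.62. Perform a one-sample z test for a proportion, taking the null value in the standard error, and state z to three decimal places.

z = 1.085

p̂ = 256/396 ≈ 0.64646.
Under H₀, SE = √(0.62·0.38/396) = √(0.000594949) = 0.02439.
z = (0.64646 − 0.62)/0.02439 = 0.02646/0.02439 = 1.085.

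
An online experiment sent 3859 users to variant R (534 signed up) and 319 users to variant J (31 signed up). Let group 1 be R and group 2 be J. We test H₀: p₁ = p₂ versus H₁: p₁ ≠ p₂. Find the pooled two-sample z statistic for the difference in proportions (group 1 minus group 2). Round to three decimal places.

p̂₁ = 534/3859 = 0.13838, p̂₂ = 31/319 = 0.09718.
Pooled p̂ = (534+31)/(3859+319) = 565/4178 = 0.13523.
SE = √(0.116944 × 0.00339393) = 0.01992.
z = (0.13838 − 0.09718)/0.01992 = 0.04120/0.01992 = 2.068.

z = 2.068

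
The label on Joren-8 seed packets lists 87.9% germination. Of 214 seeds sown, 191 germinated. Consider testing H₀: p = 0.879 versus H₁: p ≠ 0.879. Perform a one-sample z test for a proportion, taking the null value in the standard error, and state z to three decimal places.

z = 0.607

p̂ = 191/214 ≈ 0.89252.
SE = √(p₀(1−p₀)/n) = √(0.10636/214) = 0.02229.
z = (0.89252 − 0.879)/0.02229 = 0.01352/0.02229 = 0.607.
Two-sided p-value ≈ 2·Φ(−0.607) = 0.5441.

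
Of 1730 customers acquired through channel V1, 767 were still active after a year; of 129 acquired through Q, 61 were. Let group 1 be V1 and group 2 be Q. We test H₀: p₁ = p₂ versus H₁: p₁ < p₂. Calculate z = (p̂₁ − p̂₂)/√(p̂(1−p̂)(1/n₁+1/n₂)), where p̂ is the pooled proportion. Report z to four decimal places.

p̂₁ = 767/1730 ≈ 0.443353, p̂₂ = 61/129 ≈ 0.472868.
Pooled p̂ = (767+61)/(1730+129) = 828/1859 = 0.445401.
SE = √(p̂(1−p̂)(1/n₁+1/n₂)) = √(0.445401·0.554599·0.00832997) = √(0.00205766) = 0.045361.
z = (0.443353 − 0.472868)/0.045361 = -0.029515/0.045361 = -0.6507.
p-value = P(Z < -0.651) ≈ 0.2576.

z = -0.6507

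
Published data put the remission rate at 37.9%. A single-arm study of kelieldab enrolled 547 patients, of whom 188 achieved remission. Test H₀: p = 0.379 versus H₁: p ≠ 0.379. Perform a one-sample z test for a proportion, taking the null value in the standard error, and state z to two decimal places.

p̂ = 188/547 = 0.34369.
Under H₀, SE = √(0.379·0.621/547) = √(0.000430272) = 0.02074.
z = (0.34369 − 0.379)/0.02074 = -0.03531/0.02074 = -1.70.
Two-sided p-value ≈ 2·Φ(−1.702) = 0.0887.

z = -1.70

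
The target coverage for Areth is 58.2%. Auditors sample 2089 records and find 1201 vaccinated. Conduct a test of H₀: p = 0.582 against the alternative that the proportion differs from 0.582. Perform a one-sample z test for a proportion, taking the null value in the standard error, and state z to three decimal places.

p̂ = 1201/2089 = 0.57492.
Standard error under H₀: √(0.582×0.418/2089) = 0.01079.
z = (0.57492 − 0.582)/0.01079 = -0.00708/0.01079 = -0.656.
p-value = 2·P(Z > 0.656) ≈ 0.5116.

z = -0.656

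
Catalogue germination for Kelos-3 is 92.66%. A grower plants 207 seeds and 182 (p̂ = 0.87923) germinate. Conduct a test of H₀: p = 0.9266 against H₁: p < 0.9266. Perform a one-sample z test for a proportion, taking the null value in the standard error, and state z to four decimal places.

z = -2.6135

p̂ = 182/207 = 0.879227.
Standard error under H₀: √(0.9266×0.0734/207) = 0.018126.
z = (0.879227 − 0.9266)/0.018126 = -0.047373/0.018126 = -2.6135.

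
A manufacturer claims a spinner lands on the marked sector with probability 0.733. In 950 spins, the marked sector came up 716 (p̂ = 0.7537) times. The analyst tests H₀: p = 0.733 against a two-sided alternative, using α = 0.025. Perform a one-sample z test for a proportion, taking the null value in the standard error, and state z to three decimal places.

p̂ = 716/950 = 0.75368.
SE = √(p₀(1−p₀)/n) = √(0.19571/950) = 0.01435.
z = (0.75368 − 0.733)/0.01435 = 0.02068/0.01435 = 1.441.
p-value = 2·P(Z > 1.441) ≈ 0.1496, so at α = 0.025 we fail to reject H₀.

z = 1.441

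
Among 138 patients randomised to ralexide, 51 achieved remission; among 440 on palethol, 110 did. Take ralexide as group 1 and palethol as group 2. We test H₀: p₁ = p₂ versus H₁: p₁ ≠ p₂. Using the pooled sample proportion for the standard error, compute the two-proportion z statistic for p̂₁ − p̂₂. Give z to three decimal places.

p̂₁ = 51/138 ≈ 0.36957, p̂₂ = 110/440 ≈ 0.25000.
Pooled p̂ = (51+110)/(138+440) = 161/578 = 0.27855.
SE = √(0.200958 × 0.0095191) = 0.04374.
z = (0.36957 − 0.25000)/0.04374 = 0.11957/0.04374 = 2.734.
p-value = 2·P(Z > 2.734) ≈ 0.0063.

z = 2.734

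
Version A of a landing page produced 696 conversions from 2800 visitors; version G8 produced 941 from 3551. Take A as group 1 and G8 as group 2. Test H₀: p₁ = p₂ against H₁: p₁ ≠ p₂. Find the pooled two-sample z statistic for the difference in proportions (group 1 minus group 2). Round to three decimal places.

p̂₁ = 696/2800 = 0.248571, p̂₂ = 941/3551 = 0.264996.
Pooled p̂ = (696+941)/(2800+3551) = 1637/6351 = 0.257755.
SE = √(0.191317 × 0.000638754) = 0.011055.
z = (0.248571 − 0.264996)/0.011055 = -0.016425/0.011055 = -1.486.
Two-sided p-value ≈ 2·Φ(−1.486) = 0.1373.

z = -1.486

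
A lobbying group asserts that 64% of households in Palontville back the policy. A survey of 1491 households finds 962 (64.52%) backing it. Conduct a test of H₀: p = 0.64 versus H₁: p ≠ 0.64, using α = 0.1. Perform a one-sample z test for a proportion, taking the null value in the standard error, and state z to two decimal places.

z = 0.42

p̂ = 962/1491 ≈ 0.6452.
SE = √(p₀(1−p₀)/n) = √(0.2304/1491) = 0.0124.
z = (0.6452 − 0.64)/0.0124 = 0.0052/0.0124 = 0.42.
p-value = 2·P(Z > 0.419) ≈ 0.6755; since p > α = 0.1, fail to reject H₀.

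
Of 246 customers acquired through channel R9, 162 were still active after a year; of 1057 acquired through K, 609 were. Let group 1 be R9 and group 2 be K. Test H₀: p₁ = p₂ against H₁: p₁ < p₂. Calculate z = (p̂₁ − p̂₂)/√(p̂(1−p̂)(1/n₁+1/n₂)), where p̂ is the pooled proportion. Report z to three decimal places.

z = 2.368

p̂₁ = 162/246 = 0.65854, p̂₂ = 609/1057 = 0.57616.
Pooled p̂ = (162+609)/(246+1057) = 771/1303 = 0.59171.
SE = √(p̂(1−p̂)(1/n₁+1/n₂)) = √(0.59171·0.40829·0.00501111) = √(0.00121063) = 0.03479.
z = (0.65854 − 0.57616)/0.03479 = 0.08238/0.03479 = 2.368.
p-value = P(Z < 2.368) ≈ 0.9910.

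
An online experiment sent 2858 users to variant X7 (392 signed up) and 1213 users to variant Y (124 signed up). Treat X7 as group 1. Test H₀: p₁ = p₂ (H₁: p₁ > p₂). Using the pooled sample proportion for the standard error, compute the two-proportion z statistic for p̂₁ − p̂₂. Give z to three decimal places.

p̂₁ = 392/2858 = 0.13716, p̂₂ = 124/1213 = 0.10223.
Pooled p̂ = (392+124)/(2858+1213) = 516/4071 = 0.12675.
SE = √(0.110685 × 0.0011743) = 0.01140.
z = (0.13716 − 0.10223)/0.01140 = 0.03493/0.01140 = 3.064.
p-value = P(Z > 3.064) ≈ 0.0011.

z = 3.064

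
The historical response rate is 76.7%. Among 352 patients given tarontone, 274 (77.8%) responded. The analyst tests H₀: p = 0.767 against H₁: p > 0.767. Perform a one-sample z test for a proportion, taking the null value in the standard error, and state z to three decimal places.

z = 0.506

p̂ = 274/352 ≈ 0.77841.
Under H₀, SE = √(0.767·0.233/352) = √(0.000507702) = 0.02253.
z = (0.77841 − 0.767)/0.02253 = 0.01141/0.02253 = 0.506.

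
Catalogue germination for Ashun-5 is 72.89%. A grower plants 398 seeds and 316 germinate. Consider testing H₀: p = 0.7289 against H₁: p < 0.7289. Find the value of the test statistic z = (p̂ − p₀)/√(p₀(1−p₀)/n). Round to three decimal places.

p̂ = 316/398 ≈ 0.793970.
Under H₀, SE = √(0.7289·0.2711/398) = √(0.000496494) = 0.022282.
z = (0.793970 − 0.7289)/0.022282 = 0.065070/0.022282 = 2.920.
p-value = P(Z < 2.920) ≈ 0.9983.

z = 2.920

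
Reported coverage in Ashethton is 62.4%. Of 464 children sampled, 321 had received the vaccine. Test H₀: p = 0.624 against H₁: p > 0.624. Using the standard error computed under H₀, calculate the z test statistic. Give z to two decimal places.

z = 3.02

p̂ = 321/464 = 0.69181.
SE = √(p₀(1−p₀)/n) = √(0.23462/464) = 0.02249.
z = (0.69181 − 0.624)/0.02249 = 0.06781/0.02249 = 3.02.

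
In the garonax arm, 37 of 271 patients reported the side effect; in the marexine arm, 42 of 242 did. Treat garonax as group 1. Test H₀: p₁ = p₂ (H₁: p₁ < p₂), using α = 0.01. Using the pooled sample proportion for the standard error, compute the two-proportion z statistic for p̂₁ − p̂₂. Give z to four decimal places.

p̂₁ = 37/271 = 0.1365314, p̂₂ = 42/242 = 0.1735537.
Pooled p̂ = (37+42)/(271+242) = 79/513 = 0.1539961.
SE = √(p̂(1−p̂)(1/n₁+1/n₂)) = √(0.1539961·0.8460039·0.00782227) = √(0.0010191) = 0.0319233.
z = (0.1365314 − 0.1735537)/0.0319233 = -0.0370223/0.0319233 = -1.1597.
p-value = P(Z < -1.160) ≈ 0.1231, so at α = 0.01 we fail to reject H₀.

z = -1.1597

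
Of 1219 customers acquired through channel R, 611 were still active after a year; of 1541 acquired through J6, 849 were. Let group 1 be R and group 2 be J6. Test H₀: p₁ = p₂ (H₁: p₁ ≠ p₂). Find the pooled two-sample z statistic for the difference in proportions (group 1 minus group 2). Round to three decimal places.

z = -2.598

p̂₁ = 611/1219 ≈ 0.501231, p̂₂ = 849/1541 ≈ 0.550941.
Pooled p̂ = (611+849)/(1219+1541) = 1460/2760 = 0.528986.
SE = √(p̂(1−p̂)(1/n₁+1/n₂)) = √(0.528986·0.471014·0.00146927) = √(0.000366084) = 0.019133.
z = (0.501231 − 0.550941)/0.019133 = -0.049710/0.019133 = -2.598.
Two-sided p-value ≈ 2·Φ(−2.598) = 0.0094.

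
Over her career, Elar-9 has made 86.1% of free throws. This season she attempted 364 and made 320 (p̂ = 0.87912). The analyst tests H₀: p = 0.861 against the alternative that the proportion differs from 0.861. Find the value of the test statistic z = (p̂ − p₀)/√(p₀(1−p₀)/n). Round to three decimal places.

z = 0.999

p̂ = 320/364 ≈ 0.87912.
SE = √(p₀(1−p₀)/n) = √(0.11968/364) = 0.01813.
z = (0.87912 − 0.861)/0.01813 = 0.01812/0.01813 = 0.999.
Two-sided p-value ≈ 2·Φ(−0.999) = 0.3176.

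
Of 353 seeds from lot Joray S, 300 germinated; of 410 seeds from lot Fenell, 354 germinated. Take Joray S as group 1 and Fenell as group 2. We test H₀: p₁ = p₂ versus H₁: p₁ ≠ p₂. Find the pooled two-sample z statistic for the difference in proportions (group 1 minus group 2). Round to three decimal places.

z = -0.534

p̂₁ = 300/353 ≈ 0.849858, p̂₂ = 354/410 ≈ 0.863415.
Pooled p̂ = (300+354)/(353+410) = 654/763 = 0.857143.
SE = √(p̂(1−p̂)(1/n₁+1/n₂)) = √(0.857143·0.142857·0.00527189) = √(0.000645537) = 0.025407.
z = (0.849858 − 0.863415)/0.025407 = -0.013557/0.025407 = -0.534.
Two-sided p-value ≈ 2·Φ(−0.534) = 0.5936.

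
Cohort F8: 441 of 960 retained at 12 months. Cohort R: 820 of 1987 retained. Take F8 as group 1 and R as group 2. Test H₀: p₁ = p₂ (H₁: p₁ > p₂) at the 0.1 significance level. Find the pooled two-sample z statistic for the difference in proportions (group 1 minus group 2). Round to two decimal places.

p̂₁ = 441/960 ≈ 0.45937, p̂₂ = 820/1987 ≈ 0.41268.
Pooled p̂ = (441+820)/(960+1987) = 1261/2947 = 0.42789.
SE = √(p̂(1−p̂)(1/n₁+1/n₂)) = √(0.42789·0.57211·0.00154494) = √(0.000378202) = 0.01945.
z = (0.45937 − 0.41268)/0.01945 = 0.04669/0.01945 = 2.40.
p-value = P(Z > 2.401) ≈ 0.0082. With α = 0.1, reject H₀.

z = 2.40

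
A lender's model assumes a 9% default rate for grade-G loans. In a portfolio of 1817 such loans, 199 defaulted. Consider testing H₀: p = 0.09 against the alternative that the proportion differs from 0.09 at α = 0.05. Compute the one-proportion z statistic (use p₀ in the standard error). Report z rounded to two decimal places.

z = 2.91

p̂ = 199/1817 = 0.1095.
SE = √(p₀(1−p₀)/n) = √(0.0819/1817) = 0.0067.
z = (0.1095 − 0.09)/0.0067 = 0.0195/0.0067 = 2.91.
p-value = 2·P(Z > 2.908) ≈ 0.0036; since p < α = 0.05, reject H₀.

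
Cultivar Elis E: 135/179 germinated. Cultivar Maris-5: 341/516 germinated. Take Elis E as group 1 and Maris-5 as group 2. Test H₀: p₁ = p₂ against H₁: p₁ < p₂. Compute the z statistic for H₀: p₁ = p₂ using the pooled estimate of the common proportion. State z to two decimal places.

p̂₁ = 135/179 = 0.7542, p̂₂ = 341/516 = 0.6609.
Pooled p̂ = (135+341)/(179+516) = 476/695 = 0.6849.
SE = √(p̂(1−p̂)(1/n₁+1/n₂)) = √(0.6849·0.3151·0.00752458) = √(0.00162392) = 0.0403.
z = (0.7542 − 0.6609)/0.0403 = 0.0933/0.0403 = 2.32.
p-value = P(Z < 2.316) ≈ 0.9897.

z = 2.32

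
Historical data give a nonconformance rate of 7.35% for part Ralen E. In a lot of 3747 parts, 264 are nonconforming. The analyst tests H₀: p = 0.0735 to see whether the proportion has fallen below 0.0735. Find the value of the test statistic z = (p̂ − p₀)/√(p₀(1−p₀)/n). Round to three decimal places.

z = -0.714

p̂ = 264/3747 ≈ 0.07046.
SE = √(p₀(1−p₀)/n) = √(0.068098/3747) = 0.00426.
z = (0.07046 − 0.0735)/0.00426 = -0.00304/0.00426 = -0.714.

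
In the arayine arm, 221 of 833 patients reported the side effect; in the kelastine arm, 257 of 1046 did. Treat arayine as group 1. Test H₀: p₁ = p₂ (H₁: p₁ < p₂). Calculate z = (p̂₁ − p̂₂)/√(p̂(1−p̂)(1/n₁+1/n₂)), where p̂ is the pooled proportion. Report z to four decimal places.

p̂₁ = 221/833 = 0.265306, p̂₂ = 257/1046 = 0.245698.
Pooled p̂ = (221+257)/(833+1046) = 478/1879 = 0.254391.
SE = √(0.189676 × 0.0021565) = 0.020225.
z = (0.265306 − 0.245698)/0.020225 = 0.019608/0.020225 = 0.9695.
p-value = P(Z < 0.970) ≈ 0.8339.

z = 0.9695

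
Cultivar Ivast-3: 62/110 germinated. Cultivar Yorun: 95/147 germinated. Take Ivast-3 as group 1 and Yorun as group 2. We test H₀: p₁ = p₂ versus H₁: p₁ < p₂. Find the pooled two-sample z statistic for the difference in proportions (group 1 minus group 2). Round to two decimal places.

p̂₁ = 62/110 = 0.5636, p̂₂ = 95/147 = 0.6463.
Pooled p̂ = (62+95)/(110+147) = 157/257 = 0.6109.
SE = √(p̂(1−p̂)(1/n₁+1/n₂)) = √(0.6109·0.3891·0.0158936) = √(0.00377795) = 0.0615.
z = (0.5636 − 0.6463)/0.0615 = -0.0827/0.0615 = -1.34.
p-value = P(Z < -1.344) ≈ 0.0894.

z = -1.34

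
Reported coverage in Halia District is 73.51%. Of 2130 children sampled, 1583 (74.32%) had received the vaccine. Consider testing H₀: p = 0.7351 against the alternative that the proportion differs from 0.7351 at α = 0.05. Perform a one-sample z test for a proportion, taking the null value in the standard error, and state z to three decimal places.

p̂ = 1583/2130 ≈ 0.74319.
Standard error under H₀: √(0.7351×0.2649/2130) = 0.00956.
z = (0.74319 − 0.7351)/0.00956 = 0.00809/0.00956 = 0.846.
p-value = 2·P(Z > 0.846) ≈ 0.3973, so at α = 0.05 we fail to reject H₀.

z = 0.846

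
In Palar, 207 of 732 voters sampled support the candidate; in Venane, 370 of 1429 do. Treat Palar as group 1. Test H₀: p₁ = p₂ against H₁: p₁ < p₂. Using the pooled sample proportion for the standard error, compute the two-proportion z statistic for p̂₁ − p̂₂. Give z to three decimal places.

p̂₁ = 207/732 ≈ 0.28279, p̂₂ = 370/1429 ≈ 0.25892.
Pooled p̂ = (207+370)/(732+1429) = 577/2161 = 0.26701.
SE = √(0.195714 × 0.00206591) = 0.02011.
z = (0.28279 − 0.25892)/0.02011 = 0.02387/0.02011 = 1.187.
p-value = P(Z < 1.187) ≈ 0.8824.

z = 1.187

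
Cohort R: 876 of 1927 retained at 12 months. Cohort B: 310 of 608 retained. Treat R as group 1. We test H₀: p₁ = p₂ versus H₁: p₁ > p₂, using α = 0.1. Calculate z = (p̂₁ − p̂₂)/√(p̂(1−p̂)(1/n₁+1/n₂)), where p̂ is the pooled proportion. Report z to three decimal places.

p̂₁ = 876/1927 ≈ 0.45459, p̂₂ = 310/608 ≈ 0.50987.
Pooled p̂ = (876+310)/(1927+608) = 1186/2535 = 0.46785.
SE = √(p̂(1−p̂)(1/n₁+1/n₂)) = √(0.46785·0.53215·0.00216368) = √(0.000538683) = 0.02321.
z = (0.45459 − 0.50987)/0.02321 = -0.05528/0.02321 = -2.382.
p-value = P(Z > -2.382) ≈ 0.9914. With α = 0.1, fail to reject H₀.

z = -2.382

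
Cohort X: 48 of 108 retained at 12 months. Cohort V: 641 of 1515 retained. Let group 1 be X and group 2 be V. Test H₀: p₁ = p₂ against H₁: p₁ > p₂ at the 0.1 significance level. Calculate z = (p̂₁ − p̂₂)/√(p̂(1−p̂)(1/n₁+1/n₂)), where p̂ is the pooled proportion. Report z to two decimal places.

p̂₁ = 48/108 ≈ 0.4444, p̂₂ = 641/1515 ≈ 0.4231.
Pooled p̂ = (48+641)/(108+1515) = 689/1623 = 0.4245.
SE = √(p̂(1−p̂)(1/n₁+1/n₂)) = √(0.4245·0.5755·0.00991933) = √(0.00242332) = 0.0492.
z = (0.4444 − 0.4231)/0.0492 = 0.0213/0.0492 = 0.43.
p-value = P(Z > 0.434) ≈ 0.3323; since p > α = 0.1, fail to reject H₀.

z = 0.43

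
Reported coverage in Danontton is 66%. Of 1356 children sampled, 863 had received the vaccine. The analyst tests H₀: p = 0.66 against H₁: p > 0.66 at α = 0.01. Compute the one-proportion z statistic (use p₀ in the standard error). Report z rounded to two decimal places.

p̂ = 863/1356 = 0.6364.
Standard error under H₀: √(0.66×0.34/1356) = 0.0129.
z = (0.6364 − 0.66)/0.0129 = -0.0236/0.0129 = -1.83.
p-value = P(Z > -1.832) ≈ 0.9665. With α = 0.01, fail to reject H₀.

z = -1.83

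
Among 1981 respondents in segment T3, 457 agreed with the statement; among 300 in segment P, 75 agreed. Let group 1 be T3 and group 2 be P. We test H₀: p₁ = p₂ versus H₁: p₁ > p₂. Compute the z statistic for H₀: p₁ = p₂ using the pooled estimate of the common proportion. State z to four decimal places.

z = -0.7370

p̂₁ = 457/1981 ≈ 0.230692, p̂₂ = 75/300 ≈ 0.250000.
Pooled p̂ = (457+75)/(1981+300) = 532/2281 = 0.233231.
SE = √(p̂(1−p̂)(1/n₁+1/n₂)) = √(0.233231·0.766769·0.00383813) = √(0.000686389) = 0.026199.
z = (0.230692 − 0.250000)/0.026199 = -0.019308/0.026199 = -0.7370.
p-value = P(Z > -0.737) ≈ 0.7694.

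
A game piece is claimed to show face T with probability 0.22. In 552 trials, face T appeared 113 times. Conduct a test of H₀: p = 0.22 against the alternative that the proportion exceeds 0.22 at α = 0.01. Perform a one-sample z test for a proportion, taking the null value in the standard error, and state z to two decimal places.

z = -0.87

p̂ = 113/552 = 0.2047.
Under H₀, SE = √(0.22·0.78/552) = √(0.00031087) = 0.0176.
z = (0.2047 − 0.22)/0.0176 = -0.0153/0.0176 = -0.87.
p-value = P(Z > -0.867) ≈ 0.8071; since p > α = 0.01, fail to reject H₀.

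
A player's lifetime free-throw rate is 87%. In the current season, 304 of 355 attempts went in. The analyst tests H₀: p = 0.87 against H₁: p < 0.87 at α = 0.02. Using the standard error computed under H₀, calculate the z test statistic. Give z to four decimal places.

p̂ = 304/355 ≈ 0.856338.
Under H₀, SE = √(0.87·0.13/355) = √(0.000318592) = 0.017849.
z = (0.856338 − 0.87)/0.017849 = -0.013662/0.017849 = -0.7654.
p-value = P(Z < -0.765) ≈ 0.2220. With α = 0.02, fail to reject H₀.

z = -0.7654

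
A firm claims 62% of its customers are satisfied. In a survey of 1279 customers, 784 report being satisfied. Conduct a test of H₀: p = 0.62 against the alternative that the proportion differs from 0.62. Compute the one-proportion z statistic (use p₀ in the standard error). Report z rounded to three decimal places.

z = -0.517

p̂ = 784/1279 = 0.61298.
Under H₀, SE = √(0.62·0.38/1279) = √(0.000184206) = 0.01357.
z = (0.61298 − 0.62)/0.01357 = -0.00702/0.01357 = -0.517.
Two-sided p-value ≈ 2·Φ(−0.517) = 0.6049.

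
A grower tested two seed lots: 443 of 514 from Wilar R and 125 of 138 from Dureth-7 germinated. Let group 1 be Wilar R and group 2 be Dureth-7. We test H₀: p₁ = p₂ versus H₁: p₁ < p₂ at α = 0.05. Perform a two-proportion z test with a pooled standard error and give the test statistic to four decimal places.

z = -1.3677

p̂₁ = 443/514 ≈ 0.861868, p̂₂ = 125/138 ≈ 0.905797.
Pooled p̂ = (443+125)/(514+138) = 568/652 = 0.871166.
SE = √(p̂(1−p̂)(1/n₁+1/n₂)) = √(0.871166·0.128834·0.0091919) = √(0.00103166) = 0.032120.
z = (0.861868 − 0.905797)/0.032120 = -0.043929/0.032120 = -1.3677.
p-value = P(Z < -1.368) ≈ 0.0857; since p > α = 0.05, fail to reject H₀.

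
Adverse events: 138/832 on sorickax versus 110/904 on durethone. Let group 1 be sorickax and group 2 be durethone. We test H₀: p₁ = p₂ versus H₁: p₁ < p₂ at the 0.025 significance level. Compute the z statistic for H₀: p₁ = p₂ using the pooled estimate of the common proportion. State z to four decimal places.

p̂₁ = 138/832 ≈ 0.1658654, p̂₂ = 110/904 ≈ 0.1216814.
Pooled p̂ = (138+110)/(832+904) = 248/1736 = 0.1428571.
SE = √(p̂(1−p̂)(1/n₁+1/n₂)) = √(0.1428571·0.8571429·0.00230812) = √(0.000282627) = 0.0168115.
z = (0.1658654 − 0.1216814)/0.0168115 = 0.0441840/0.0168115 = 2.6282.
p-value = P(Z < 2.628) ≈ 0.9957, so at α = 0.025 we fail to reject H₀.

z = 2.6282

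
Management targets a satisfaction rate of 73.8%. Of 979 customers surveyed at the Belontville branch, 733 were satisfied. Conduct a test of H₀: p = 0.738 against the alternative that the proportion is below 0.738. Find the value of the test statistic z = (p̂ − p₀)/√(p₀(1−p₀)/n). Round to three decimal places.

z = 0.763

p̂ = 733/979 ≈ 0.74872.
SE = √(p₀(1−p₀)/n) = √(0.19336/979) = 0.01405.
z = (0.74872 − 0.738)/0.01405 = 0.01072/0.01405 = 0.763.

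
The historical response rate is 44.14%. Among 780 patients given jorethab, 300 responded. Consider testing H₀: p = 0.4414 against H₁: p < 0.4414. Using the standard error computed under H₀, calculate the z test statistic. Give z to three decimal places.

z = -3.194

p̂ = 300/780 = 0.384615.
Standard error under H₀: √(0.4414×0.5586/780) = 0.017779.
z = (0.384615 − 0.4414)/0.017779 = -0.056785/0.017779 = -3.194.
p-value = P(Z < -3.194) ≈ 0.0007.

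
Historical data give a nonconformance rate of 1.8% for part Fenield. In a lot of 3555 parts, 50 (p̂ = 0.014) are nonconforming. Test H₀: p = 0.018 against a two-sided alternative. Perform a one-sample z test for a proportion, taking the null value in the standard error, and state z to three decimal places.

z = -1.765

p̂ = 50/3555 ≈ 0.014065.
Standard error under H₀: √(0.018×0.982/3555) = 0.002230.
z = (0.014065 − 0.018)/0.002230 = -0.003935/0.002230 = -1.765.
p-value = 2·P(Z > 1.765) ≈ 0.0776.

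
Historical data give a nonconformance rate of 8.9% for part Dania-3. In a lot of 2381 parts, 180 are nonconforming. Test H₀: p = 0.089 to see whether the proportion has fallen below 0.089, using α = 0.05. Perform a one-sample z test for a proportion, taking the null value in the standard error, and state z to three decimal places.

p̂ = 180/2381 ≈ 0.075598.
Standard error under H₀: √(0.089×0.911/2381) = 0.005835.
z = (0.075598 − 0.089)/0.005835 = -0.013402/0.005835 = -2.297.
p-value = P(Z < -2.297) ≈ 0.0108. With α = 0.05, reject H₀.

z = -2.297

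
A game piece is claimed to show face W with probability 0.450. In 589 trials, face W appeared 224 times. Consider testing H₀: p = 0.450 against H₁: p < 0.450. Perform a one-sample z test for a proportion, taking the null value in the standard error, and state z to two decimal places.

z = -3.40

p̂ = 224/589 = 0.3803.
Under H₀, SE = √(0.45·0.55/589) = √(0.000420204) = 0.0205.
z = (0.3803 − 0.45)/0.0205 = -0.0697/0.0205 = -3.40.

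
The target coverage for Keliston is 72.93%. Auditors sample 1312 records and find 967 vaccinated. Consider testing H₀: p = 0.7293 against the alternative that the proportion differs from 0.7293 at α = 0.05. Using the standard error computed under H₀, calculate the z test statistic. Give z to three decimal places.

p̂ = 967/1312 ≈ 0.73704.
Standard error under H₀: √(0.7293×0.2707/1312) = 0.01227.
z = (0.73704 − 0.7293)/0.01227 = 0.00774/0.01227 = 0.631.
Two-sided p-value ≈ 2·Φ(−0.631) = 0.5279; since p > α = 0.05, fail to reject H₀.

z = 0.631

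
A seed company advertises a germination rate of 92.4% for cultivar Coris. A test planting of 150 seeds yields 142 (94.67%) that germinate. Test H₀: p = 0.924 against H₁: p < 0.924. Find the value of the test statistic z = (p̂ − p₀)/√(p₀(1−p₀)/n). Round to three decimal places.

p̂ = 142/150 = 0.94667.
SE = √(p₀(1−p₀)/n) = √(0.070224/150) = 0.02164.
z = (0.94667 − 0.924)/0.02164 = 0.02267/0.02164 = 1.048.
p-value = P(Z < 1.048) ≈ 0.8526.

z = 1.048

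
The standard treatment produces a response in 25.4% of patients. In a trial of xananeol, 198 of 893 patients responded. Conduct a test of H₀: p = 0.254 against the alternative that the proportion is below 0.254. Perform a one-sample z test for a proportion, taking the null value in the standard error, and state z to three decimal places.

z = -2.216

p̂ = 198/893 = 0.22172.
SE = √(p₀(1−p₀)/n) = √(0.18948/893) = 0.01457.
z = (0.22172 − 0.254)/0.01457 = -0.03228/0.01457 = -2.216.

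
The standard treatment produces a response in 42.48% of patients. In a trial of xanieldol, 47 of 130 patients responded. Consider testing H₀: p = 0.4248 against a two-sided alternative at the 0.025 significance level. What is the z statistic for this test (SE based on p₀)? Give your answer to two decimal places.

z = -1.46

p̂ = 47/130 = 0.3615.
Under H₀, SE = √(0.4248·0.5752/130) = √(0.00187958) = 0.0434.
z = (0.3615 − 0.4248)/0.0434 = -0.0633/0.0434 = -1.46.
p-value = 2·P(Z > 1.459) ≈ 0.1445. With α = 0.025, fail to reject H₀.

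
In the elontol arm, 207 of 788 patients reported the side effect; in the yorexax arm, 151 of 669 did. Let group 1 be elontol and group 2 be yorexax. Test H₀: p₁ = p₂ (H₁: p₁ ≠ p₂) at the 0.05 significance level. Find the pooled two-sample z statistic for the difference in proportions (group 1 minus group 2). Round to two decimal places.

p̂₁ = 207/788 = 0.26269, p̂₂ = 151/669 = 0.22571.
Pooled p̂ = (207+151)/(788+669) = 358/1457 = 0.24571.
SE = √(0.185337 × 0.0027638) = 0.02263.
z = (0.26269 − 0.22571)/0.02263 = 0.03698/0.02263 = 1.63.
Two-sided p-value ≈ 2·Φ(−1.634) = 0.1023; since p > α = 0.05, fail to reject H₀.

z = 1.63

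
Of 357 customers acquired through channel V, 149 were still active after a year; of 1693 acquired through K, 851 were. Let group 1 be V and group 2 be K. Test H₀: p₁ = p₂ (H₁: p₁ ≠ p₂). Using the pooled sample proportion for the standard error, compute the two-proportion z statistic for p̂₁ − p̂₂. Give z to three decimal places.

z = -2.930

p̂₁ = 149/357 = 0.41737, p̂₂ = 851/1693 = 0.50266.
Pooled p̂ = (149+851)/(357+1693) = 1000/2050 = 0.48780.
SE = √(0.249851 × 0.00339179) = 0.02911.
z = (0.41737 − 0.50266)/0.02911 = -0.08529/0.02911 = -2.930.
Two-sided p-value ≈ 2·Φ(−2.930) = 0.0034.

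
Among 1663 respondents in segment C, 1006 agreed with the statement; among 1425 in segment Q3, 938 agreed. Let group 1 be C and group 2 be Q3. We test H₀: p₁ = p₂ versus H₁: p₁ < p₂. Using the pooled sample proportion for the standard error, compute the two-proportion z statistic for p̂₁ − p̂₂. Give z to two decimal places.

z = -3.06

p̂₁ = 1006/1663 = 0.6049, p̂₂ = 938/1425 = 0.6582.
Pooled p̂ = (1006+938)/(1663+1425) = 1944/3088 = 0.6295.
SE = √(0.233221 × 0.00130308) = 0.0174.
z = (0.6049 − 0.6582)/0.0174 = -0.0533/0.0174 = -3.06.
p-value = P(Z < -3.058) ≈ 0.0011.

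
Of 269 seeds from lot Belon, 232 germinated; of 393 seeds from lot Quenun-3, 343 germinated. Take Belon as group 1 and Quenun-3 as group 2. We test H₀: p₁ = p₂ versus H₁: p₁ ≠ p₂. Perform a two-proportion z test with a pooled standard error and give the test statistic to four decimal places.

z = -0.3860

p̂₁ = 232/269 = 0.862454, p̂₂ = 343/393 = 0.872774.
Pooled p̂ = (232+343)/(269+393) = 575/662 = 0.868580.
SE = √(p̂(1−p̂)(1/n₁+1/n₂)) = √(0.868580·0.131420·0.006262) = √(0.0007148) = 0.026736.
z = (0.862454 − 0.872774)/0.026736 = -0.010320/0.026736 = -0.3860.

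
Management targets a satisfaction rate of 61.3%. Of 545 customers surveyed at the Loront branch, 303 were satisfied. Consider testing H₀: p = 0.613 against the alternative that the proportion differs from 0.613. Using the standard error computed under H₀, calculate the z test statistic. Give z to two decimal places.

z = -2.73

p̂ = 303/545 = 0.5560.
SE = √(p₀(1−p₀)/n) = √(0.23723/545) = 0.0209.
z = (0.5560 − 0.613)/0.0209 = -0.0570/0.0209 = -2.73.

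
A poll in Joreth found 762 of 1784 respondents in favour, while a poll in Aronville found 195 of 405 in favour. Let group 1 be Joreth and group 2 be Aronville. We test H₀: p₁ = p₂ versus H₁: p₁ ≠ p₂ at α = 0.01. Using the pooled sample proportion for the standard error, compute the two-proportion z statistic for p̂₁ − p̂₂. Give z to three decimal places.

p̂₁ = 762/1784 ≈ 0.42713, p̂₂ = 195/405 ≈ 0.48148.
Pooled p̂ = (762+195)/(1784+405) = 957/2189 = 0.43719.
SE = √(0.246054 × 0.00302967) = 0.02730.
z = (0.42713 − 0.48148)/0.02730 = -0.05435/0.02730 = -1.991.
p-value = 2·P(Z > 1.991) ≈ 0.0465. With α = 0.01, fail to reject H₀.

z = -1.991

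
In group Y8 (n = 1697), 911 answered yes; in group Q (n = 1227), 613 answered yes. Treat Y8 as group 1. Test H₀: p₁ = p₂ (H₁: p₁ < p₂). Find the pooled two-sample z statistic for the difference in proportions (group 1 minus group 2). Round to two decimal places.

z = 1.99

p̂₁ = 911/1697 = 0.5368, p̂₂ = 613/1227 = 0.4996.
Pooled p̂ = (911+613)/(1697+1227) = 1524/2924 = 0.5212.
SE = √(p̂(1−p̂)(1/n₁+1/n₂)) = √(0.5212·0.4788·0.00140427) = √(0.000350436) = 0.0187.
z = (0.5368 − 0.4996)/0.0187 = 0.0372/0.0187 = 1.99.
p-value = P(Z < 1.989) ≈ 0.9767.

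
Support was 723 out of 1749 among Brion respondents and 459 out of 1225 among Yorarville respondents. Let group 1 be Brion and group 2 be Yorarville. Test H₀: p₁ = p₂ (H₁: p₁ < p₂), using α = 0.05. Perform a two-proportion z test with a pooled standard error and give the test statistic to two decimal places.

z = 2.12

p̂₁ = 723/1749 = 0.41338, p̂₂ = 459/1225 = 0.37469.
Pooled p̂ = (723+459)/(1749+1225) = 1182/2974 = 0.39744.
SE = √(0.239482 × 0.00138808) = 0.01823.
z = (0.41338 − 0.37469)/0.01823 = 0.03869/0.01823 = 2.12.
p-value = P(Z < 2.122) ≈ 0.9831. With α = 0.05, fail to reject H₀.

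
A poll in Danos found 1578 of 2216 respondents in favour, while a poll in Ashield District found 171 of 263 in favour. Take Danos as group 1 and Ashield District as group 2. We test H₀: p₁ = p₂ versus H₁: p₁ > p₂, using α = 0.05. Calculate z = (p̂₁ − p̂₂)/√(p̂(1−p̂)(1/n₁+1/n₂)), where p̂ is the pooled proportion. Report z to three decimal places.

p̂₁ = 1578/2216 ≈ 0.71209, p̂₂ = 171/263 ≈ 0.65019.
Pooled p̂ = (1578+171)/(2216+263) = 1749/2479 = 0.70553.
SE = √(p̂(1−p̂)(1/n₁+1/n₂)) = √(0.70553·0.29447·0.00425354) = √(0.000883712) = 0.02973.
z = (0.71209 − 0.65019)/0.02973 = 0.06190/0.02973 = 2.082.
p-value = P(Z > 2.082) ≈ 0.0187. With α = 0.05, reject H₀.

z = 2.082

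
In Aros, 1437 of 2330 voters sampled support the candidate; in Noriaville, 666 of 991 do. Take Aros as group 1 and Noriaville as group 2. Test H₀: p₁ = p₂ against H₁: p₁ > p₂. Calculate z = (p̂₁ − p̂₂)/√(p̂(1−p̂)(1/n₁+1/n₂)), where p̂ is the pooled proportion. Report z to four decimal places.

z = -3.0263

p̂₁ = 1437/2330 = 0.6167382, p̂₂ = 666/991 = 0.6720484.
Pooled p̂ = (1437+666)/(2330+991) = 2103/3321 = 0.6332430.
SE = √(0.232246 × 0.00143827) = 0.0182765.
z = (0.6167382 − 0.6720484)/0.0182765 = -0.0553102/0.0182765 = -3.0263.
p-value = P(Z > -3.026) ≈ 0.9988.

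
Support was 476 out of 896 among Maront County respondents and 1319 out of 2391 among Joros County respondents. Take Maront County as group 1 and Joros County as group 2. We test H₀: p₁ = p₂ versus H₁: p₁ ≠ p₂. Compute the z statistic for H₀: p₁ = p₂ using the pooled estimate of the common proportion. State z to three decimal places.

z = -1.046

p̂₁ = 476/896 ≈ 0.53125, p̂₂ = 1319/2391 ≈ 0.55165.
Pooled p̂ = (476+1319)/(896+2391) = 1795/3287 = 0.54609.
SE = √(0.247876 × 0.00153431) = 0.01950.
z = (0.53125 − 0.55165)/0.01950 = -0.02040/0.01950 = -1.046.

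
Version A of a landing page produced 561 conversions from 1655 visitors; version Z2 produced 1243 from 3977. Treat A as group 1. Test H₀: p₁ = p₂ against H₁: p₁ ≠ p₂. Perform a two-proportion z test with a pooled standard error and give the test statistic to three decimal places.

p̂₁ = 561/1655 = 0.33897, p̂₂ = 1243/3977 = 0.31255.
Pooled p̂ = (561+1243)/(1655+3977) = 1804/5632 = 0.32031.
SE = √(p̂(1−p̂)(1/n₁+1/n₂)) = √(0.32031·0.67969·0.000855675) = √(0.000186291) = 0.01365.
z = (0.33897 − 0.31255)/0.01365 = 0.02642/0.01365 = 1.936.

z = 1.936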